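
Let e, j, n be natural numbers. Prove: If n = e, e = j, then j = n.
Because n = e and e = j, n = j. Then j = n.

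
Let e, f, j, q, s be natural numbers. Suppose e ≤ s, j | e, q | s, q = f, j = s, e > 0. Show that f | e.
j | e and e > 0, so j ≤ e. Since j = s, s ≤ e. From e ≤ s, s = e. q = f and q | s, so f | s. s = e, so f | e.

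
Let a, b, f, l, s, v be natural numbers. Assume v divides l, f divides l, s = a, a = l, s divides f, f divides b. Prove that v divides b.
From s = a and a = l, s = l. s divides f, so l divides f. Since f divides l, f = l. f divides b, so l divides b. v divides l, so v divides b.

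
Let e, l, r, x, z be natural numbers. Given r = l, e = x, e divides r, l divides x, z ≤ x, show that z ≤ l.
e = x and e divides r, hence x divides r. Because r = l, x divides l. Since l divides x, x = l. Since z ≤ x, z ≤ l.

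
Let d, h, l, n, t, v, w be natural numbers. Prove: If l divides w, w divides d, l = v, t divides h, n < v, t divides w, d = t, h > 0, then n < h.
From l = v and l divides w, v divides w. d = t and w divides d, hence w divides t. Since t divides w, t = w. t divides h, so w divides h. Since v divides w, v divides h. Since h > 0, v ≤ h. From n < v, n < h.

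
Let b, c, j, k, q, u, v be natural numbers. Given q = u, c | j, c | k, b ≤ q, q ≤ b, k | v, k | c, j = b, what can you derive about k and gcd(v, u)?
k | gcd(v, u)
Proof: b ≤ q and q ≤ b, hence b = q. j = b, so j = q. Since c | k and k | c, c = k. Since c | j, k | j. Because j = q, k | q. Since q = u, k | u. Since k | v, k | gcd(v, u).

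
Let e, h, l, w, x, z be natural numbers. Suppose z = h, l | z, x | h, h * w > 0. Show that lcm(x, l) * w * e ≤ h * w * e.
z = h and l | z, hence l | h. x | h, so lcm(x, l) | h. Then lcm(x, l) * w | h * w. Since h * w > 0, lcm(x, l) * w ≤ h * w. Then lcm(x, l) * w * e ≤ h * w * e.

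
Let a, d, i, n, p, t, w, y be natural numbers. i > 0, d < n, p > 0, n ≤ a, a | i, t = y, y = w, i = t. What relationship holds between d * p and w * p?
d * p < w * p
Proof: t = y and y = w, so t = w. Since d < n and n ≤ a, d < a. From a | i and i > 0, a ≤ i. Since i = t, a ≤ t. d < a, so d < t. Since t = w, d < w. Since p > 0, d * p < w * p.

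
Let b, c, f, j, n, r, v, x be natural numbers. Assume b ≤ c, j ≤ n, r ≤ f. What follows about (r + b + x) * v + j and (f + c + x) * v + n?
(r + b + x) * v + j ≤ (f + c + x) * v + n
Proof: r ≤ f and b ≤ c, thus r + b ≤ f + c. Then r + b + x ≤ f + c + x. Then (r + b + x) * v ≤ (f + c + x) * v. From j ≤ n, (r + b + x) * v + j ≤ (f + c + x) * v + n.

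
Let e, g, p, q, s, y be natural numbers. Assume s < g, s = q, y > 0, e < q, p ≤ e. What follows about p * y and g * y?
p * y < g * y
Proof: Since s = q and s < g, q < g. Since e < q, e < g. p ≤ e, so p < g. From y > 0, by multiplying by a positive, p * y < g * y.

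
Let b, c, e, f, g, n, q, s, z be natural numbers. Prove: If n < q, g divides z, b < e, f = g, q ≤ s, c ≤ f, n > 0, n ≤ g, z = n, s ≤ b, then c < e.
f = g and c ≤ f, therefore c ≤ g. z = n and g divides z, so g divides n. Since n > 0, g ≤ n. Since n ≤ g, n = g. n < q and q ≤ s, hence n < s. Since s ≤ b, n < b. Since n = g, g < b. b < e, so g < e. Since c ≤ g, c < e.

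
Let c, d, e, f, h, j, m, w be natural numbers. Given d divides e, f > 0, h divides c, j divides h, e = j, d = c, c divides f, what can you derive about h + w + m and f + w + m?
h + w + m ≤ f + w + m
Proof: d = c and d divides e, so c divides e. e = j, so c divides j. j divides h, so c divides h. Since h divides c, c = h. c divides f and f > 0, hence c ≤ f. Since c = h, h ≤ f. Then h + w ≤ f + w. Then h + w + m ≤ f + w + m.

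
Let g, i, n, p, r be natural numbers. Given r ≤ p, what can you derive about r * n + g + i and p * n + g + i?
r * n + g + i ≤ p * n + g + i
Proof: Because r ≤ p, r * n ≤ p * n. Then r * n + g ≤ p * n + g. Then r * n + g + i ≤ p * n + g + i.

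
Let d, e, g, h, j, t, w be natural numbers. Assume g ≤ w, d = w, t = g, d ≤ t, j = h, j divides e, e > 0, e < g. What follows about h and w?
h < w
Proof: Because t = g and d ≤ t, d ≤ g. d = w, so w ≤ g. Since g ≤ w, g = w. j = h and j divides e, so h divides e. e > 0, so h ≤ e. Since e < g, h < g. From g = w, h < w.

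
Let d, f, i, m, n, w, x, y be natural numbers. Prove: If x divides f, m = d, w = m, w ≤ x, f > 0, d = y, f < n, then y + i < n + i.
w = m and m = d, therefore w = d. Because d = y, w = y. x divides f and f > 0, therefore x ≤ f. w ≤ x, so w ≤ f. Because w = y, y ≤ f. From f < n, y < n. Then y + i < n + i.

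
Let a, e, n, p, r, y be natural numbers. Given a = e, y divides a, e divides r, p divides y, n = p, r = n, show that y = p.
r = n and n = p, therefore r = p. a = e and y divides a, so y divides e. e divides r, so y divides r. Since r = p, y divides p. p divides y, so y = p.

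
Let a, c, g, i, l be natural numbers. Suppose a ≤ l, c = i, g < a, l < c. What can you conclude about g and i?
g < i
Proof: g < a and a ≤ l, thus g < l. l < c, so g < c. c = i, so g < i.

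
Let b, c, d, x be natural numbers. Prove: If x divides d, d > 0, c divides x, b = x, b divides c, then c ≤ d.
Because b = x and b divides c, x divides c. Since c divides x, x = c. x divides d and d > 0, hence x ≤ d. x = c, so c ≤ d.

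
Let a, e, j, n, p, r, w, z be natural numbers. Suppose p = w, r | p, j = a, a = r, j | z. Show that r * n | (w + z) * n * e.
Because p = w and r | p, r | w. Since j = a and a = r, j = r. Since j | z, r | z. Since r | w, r | w + z. Then r * n | (w + z) * n. Then r * n | (w + z) * n * e.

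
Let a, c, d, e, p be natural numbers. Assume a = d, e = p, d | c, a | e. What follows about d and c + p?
d | c + p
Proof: From e = p and a | e, a | p. From a = d, d | p. d | c, so d | c + p.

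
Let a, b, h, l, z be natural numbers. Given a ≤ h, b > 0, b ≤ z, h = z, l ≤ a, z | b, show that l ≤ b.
z | b and b > 0, thus z ≤ b. From b ≤ z, z = b. Since l ≤ a and a ≤ h, l ≤ h. Since h = z, l ≤ z. From z = b, l ≤ b.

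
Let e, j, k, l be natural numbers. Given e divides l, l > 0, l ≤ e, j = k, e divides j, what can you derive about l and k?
l divides k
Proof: Since e divides l and l > 0, e ≤ l. l ≤ e, so e = l. Because j = k and e divides j, e divides k. Since e = l, l divides k.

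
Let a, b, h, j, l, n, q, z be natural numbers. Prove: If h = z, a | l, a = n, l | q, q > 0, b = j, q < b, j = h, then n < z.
a | l and l | q, therefore a | q. From q > 0, a ≤ q. j = h and h = z, hence j = z. b = j and q < b, thus q < j. j = z, so q < z. a ≤ q, so a < z. Since a = n, n < z.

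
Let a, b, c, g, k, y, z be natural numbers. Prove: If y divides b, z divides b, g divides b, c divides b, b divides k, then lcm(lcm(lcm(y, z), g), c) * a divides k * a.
y divides b and z divides b, thus lcm(y, z) divides b. From g divides b, lcm(lcm(y, z), g) divides b. c divides b, so lcm(lcm(lcm(y, z), g), c) divides b. Since b divides k, lcm(lcm(lcm(y, z), g), c) divides k. Then lcm(lcm(lcm(y, z), g), c) * a divides k * a.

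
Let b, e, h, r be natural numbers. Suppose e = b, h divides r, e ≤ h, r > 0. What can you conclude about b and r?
b ≤ r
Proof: e = b and e ≤ h, hence b ≤ h. Because h divides r and r > 0, h ≤ r. b ≤ h, so b ≤ r.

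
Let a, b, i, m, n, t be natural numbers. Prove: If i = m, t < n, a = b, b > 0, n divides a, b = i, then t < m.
Because b = i and i = m, b = m. a = b and n divides a, thus n divides b. b > 0, so n ≤ b. t < n, so t < b. Since b = m, t < m.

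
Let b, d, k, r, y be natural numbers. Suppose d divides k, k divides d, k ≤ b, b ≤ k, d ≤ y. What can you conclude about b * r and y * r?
b * r ≤ y * r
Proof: d divides k and k divides d, hence d = k. k ≤ b and b ≤ k, therefore k = b. Since d = k, d = b. d ≤ y, so b ≤ y. By multiplying by a non-negative, b * r ≤ y * r.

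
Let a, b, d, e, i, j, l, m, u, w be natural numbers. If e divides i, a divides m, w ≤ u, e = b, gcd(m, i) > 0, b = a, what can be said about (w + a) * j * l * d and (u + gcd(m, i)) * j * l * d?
(w + a) * j * l * d ≤ (u + gcd(m, i)) * j * l * d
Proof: Because e = b and b = a, e = a. e divides i, so a divides i. a divides m, so a divides gcd(m, i). gcd(m, i) > 0, so a ≤ gcd(m, i). From w ≤ u, w + a ≤ u + gcd(m, i). By multiplying by a non-negative, (w + a) * j ≤ (u + gcd(m, i)) * j. By multiplying by a non-negative, (w + a) * j * l ≤ (u + gcd(m, i)) * j * l. By multiplying by a non-negative, (w + a) * j * l * d ≤ (u + gcd(m, i)) * j * l * d.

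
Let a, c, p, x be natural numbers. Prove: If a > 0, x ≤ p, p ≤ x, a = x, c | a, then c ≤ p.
Because x ≤ p and p ≤ x, x = p. Since c | a and a > 0, c ≤ a. Since a = x, c ≤ x. x = p, so c ≤ p.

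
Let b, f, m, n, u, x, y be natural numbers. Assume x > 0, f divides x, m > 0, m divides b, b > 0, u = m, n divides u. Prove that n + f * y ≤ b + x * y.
Since u = m and n divides u, n divides m. m > 0, so n ≤ m. Because m divides b and b > 0, m ≤ b. n ≤ m, so n ≤ b. Because f divides x and x > 0, f ≤ x. By multiplying by a non-negative, f * y ≤ x * y. Because n ≤ b, n + f * y ≤ b + x * y.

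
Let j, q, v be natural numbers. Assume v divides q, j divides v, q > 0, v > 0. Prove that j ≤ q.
j divides v and v > 0, so j ≤ v. Because v divides q and q > 0, v ≤ q. j ≤ v, so j ≤ q.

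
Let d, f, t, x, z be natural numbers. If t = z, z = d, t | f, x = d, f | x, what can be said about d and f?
d = f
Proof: t = z and z = d, therefore t = d. t | f, so d | f. x = d and f | x, so f | d. Since d | f, d = f.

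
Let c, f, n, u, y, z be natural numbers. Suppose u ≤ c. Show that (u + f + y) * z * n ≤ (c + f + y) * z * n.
Since u ≤ c, u + f ≤ c + f. Then u + f + y ≤ c + f + y. By multiplying by a non-negative, (u + f + y) * z ≤ (c + f + y) * z. By multiplying by a non-negative, (u + f + y) * z * n ≤ (c + f + y) * z * n.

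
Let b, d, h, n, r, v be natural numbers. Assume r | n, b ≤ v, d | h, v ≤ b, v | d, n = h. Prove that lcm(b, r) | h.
v ≤ b and b ≤ v, therefore v = b. v | d and d | h, therefore v | h. v = b, so b | h. n = h and r | n, hence r | h. From b | h, lcm(b, r) | h.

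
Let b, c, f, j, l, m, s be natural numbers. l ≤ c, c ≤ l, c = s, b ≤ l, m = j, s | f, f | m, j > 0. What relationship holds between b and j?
b ≤ j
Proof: Since l ≤ c and c ≤ l, l = c. Since c = s, l = s. Because b ≤ l, b ≤ s. From s | f and f | m, s | m. From m = j, s | j. j > 0, so s ≤ j. b ≤ s, so b ≤ j.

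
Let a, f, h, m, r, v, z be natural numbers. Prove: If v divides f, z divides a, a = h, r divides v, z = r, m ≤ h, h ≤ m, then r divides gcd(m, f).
h ≤ m and m ≤ h, thus h = m. a = h, so a = m. Since z = r and z divides a, r divides a. Since a = m, r divides m. Since r divides v and v divides f, r divides f. Because r divides m, r divides gcd(m, f).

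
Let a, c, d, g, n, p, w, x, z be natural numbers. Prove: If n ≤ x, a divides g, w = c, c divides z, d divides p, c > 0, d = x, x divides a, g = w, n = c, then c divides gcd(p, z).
Since g = w and a divides g, a divides w. Since w = c, a divides c. x divides a, so x divides c. c > 0, so x ≤ c. n = c and n ≤ x, hence c ≤ x. Since x ≤ c, x = c. From d = x and d divides p, x divides p. x = c, so c divides p. Because c divides z, c divides gcd(p, z).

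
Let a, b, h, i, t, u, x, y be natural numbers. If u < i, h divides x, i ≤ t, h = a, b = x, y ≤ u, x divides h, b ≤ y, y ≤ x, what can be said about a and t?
a < t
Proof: From b = x and b ≤ y, x ≤ y. y ≤ x, so y = x. Since x divides h and h divides x, x = h. y = x, so y = h. Since h = a, y = a. u < i and i ≤ t, thus u < t. Since y ≤ u, y < t. y = a, so a < t.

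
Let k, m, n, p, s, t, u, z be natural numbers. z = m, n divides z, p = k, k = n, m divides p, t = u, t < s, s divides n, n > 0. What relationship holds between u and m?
u < m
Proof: From z = m and n divides z, n divides m. p = k and k = n, hence p = n. Since m divides p, m divides n. n divides m, so n = m. Because t = u and t < s, u < s. s divides n and n > 0, hence s ≤ n. Since u < s, u < n. n = m, so u < m.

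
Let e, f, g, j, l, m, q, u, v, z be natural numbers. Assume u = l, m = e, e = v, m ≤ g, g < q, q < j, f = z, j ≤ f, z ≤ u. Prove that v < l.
Because m = e and e = v, m = v. Since g < q and q < j, g < j. Because m ≤ g, m < j. f = z and j ≤ f, thus j ≤ z. Since z ≤ u, j ≤ u. Since m < j, m < u. Since m = v, v < u. Since u = l, v < l.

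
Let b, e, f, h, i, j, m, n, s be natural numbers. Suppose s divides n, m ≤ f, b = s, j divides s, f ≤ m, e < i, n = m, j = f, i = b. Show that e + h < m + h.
Because n = m and s divides n, s divides m. f ≤ m and m ≤ f, thus f = m. j = f and j divides s, so f divides s. f = m, so m divides s. Since s divides m, s = m. i = b and b = s, therefore i = s. Since e < i, e < s. Since s = m, e < m. Then e + h < m + h.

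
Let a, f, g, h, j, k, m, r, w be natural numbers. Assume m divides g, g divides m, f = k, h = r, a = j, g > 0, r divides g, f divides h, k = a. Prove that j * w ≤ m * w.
Since g divides m and m divides g, g = m. k = a and a = j, so k = j. h = r and f divides h, so f divides r. r divides g, so f divides g. f = k, so k divides g. Since k = j, j divides g. Since g > 0, j ≤ g. Since g = m, j ≤ m. By multiplying by a non-negative, j * w ≤ m * w.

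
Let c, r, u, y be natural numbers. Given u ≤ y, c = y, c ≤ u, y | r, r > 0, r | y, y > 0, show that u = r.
c = y and c ≤ u, so y ≤ u. Since u ≤ y, u = y. y | r and r > 0, hence y ≤ r. r | y and y > 0, therefore r ≤ y. y ≤ r, so y = r. u = y, so u = r.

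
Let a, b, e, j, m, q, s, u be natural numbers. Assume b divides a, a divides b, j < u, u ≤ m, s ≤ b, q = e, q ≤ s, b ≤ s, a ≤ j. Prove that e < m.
s ≤ b and b ≤ s, thus s = b. Since b divides a and a divides b, b = a. Since s = b, s = a. q = e and q ≤ s, so e ≤ s. s = a, so e ≤ a. Because j < u and u ≤ m, j < m. Since a ≤ j, a < m. Since e ≤ a, e < m.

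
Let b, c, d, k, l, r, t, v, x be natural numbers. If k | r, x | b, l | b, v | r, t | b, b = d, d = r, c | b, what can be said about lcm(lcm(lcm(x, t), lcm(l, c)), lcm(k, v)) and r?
lcm(lcm(lcm(x, t), lcm(l, c)), lcm(k, v)) | r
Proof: Because b = d and d = r, b = r. x | b and t | b, so lcm(x, t) | b. l | b and c | b, so lcm(l, c) | b. lcm(x, t) | b, so lcm(lcm(x, t), lcm(l, c)) | b. Since b = r, lcm(lcm(x, t), lcm(l, c)) | r. k | r and v | r, so lcm(k, v) | r. Since lcm(lcm(x, t), lcm(l, c)) | r, lcm(lcm(lcm(x, t), lcm(l, c)), lcm(k, v)) | r.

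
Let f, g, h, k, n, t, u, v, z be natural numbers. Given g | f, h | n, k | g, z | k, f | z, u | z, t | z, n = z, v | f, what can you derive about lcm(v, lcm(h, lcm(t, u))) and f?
lcm(v, lcm(h, lcm(t, u))) | f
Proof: z | k and k | g, therefore z | g. Because g | f, z | f. From f | z, z = f. From n = z and h | n, h | z. t | z and u | z, so lcm(t, u) | z. Since h | z, lcm(h, lcm(t, u)) | z. Because z = f, lcm(h, lcm(t, u)) | f. Since v | f, lcm(v, lcm(h, lcm(t, u))) | f.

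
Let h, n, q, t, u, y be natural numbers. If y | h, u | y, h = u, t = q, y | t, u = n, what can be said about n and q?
n | q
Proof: h = u and y | h, therefore y | u. Since u | y, y = u. Since u = n, y = n. t = q and y | t, hence y | q. Because y = n, n | q.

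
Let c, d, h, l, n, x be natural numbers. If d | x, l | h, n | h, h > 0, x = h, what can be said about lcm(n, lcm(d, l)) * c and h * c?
lcm(n, lcm(d, l)) * c ≤ h * c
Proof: x = h and d | x, so d | h. l | h, so lcm(d, l) | h. Since n | h, lcm(n, lcm(d, l)) | h. Since h > 0, lcm(n, lcm(d, l)) ≤ h. Then lcm(n, lcm(d, l)) * c ≤ h * c.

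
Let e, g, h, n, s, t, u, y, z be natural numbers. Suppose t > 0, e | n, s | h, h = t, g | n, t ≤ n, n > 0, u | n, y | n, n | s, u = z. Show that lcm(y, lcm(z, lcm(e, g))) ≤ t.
h = t and s | h, hence s | t. Since n | s, n | t. Since t > 0, n ≤ t. t ≤ n, so n = t. u = z and u | n, thus z | n. e | n and g | n, so lcm(e, g) | n. From z | n, lcm(z, lcm(e, g)) | n. y | n, so lcm(y, lcm(z, lcm(e, g))) | n. n > 0, so lcm(y, lcm(z, lcm(e, g))) ≤ n. n = t, so lcm(y, lcm(z, lcm(e, g))) ≤ t.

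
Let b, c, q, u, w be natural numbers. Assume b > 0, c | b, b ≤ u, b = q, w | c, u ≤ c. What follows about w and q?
w | q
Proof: c | b and b > 0, thus c ≤ b. b ≤ u and u ≤ c, so b ≤ c. c ≤ b, so c = b. Since b = q, c = q. Since w | c, w | q.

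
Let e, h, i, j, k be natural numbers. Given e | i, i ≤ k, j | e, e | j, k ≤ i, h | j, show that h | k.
e | j and j | e, thus e = j. i ≤ k and k ≤ i, so i = k. From e | i, e | k. Since e = j, j | k. Since h | j, h | k.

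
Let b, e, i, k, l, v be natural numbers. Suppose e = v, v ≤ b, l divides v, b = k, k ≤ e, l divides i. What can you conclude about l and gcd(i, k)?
l divides gcd(i, k)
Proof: b = k and v ≤ b, hence v ≤ k. e = v and k ≤ e, therefore k ≤ v. v ≤ k, so v = k. Since l divides v, l divides k. l divides i, so l divides gcd(i, k).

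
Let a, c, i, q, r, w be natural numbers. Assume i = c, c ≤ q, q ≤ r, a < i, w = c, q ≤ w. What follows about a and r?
a < r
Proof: i = c and a < i, therefore a < c. w = c and q ≤ w, so q ≤ c. c ≤ q, so q = c. Since q ≤ r, c ≤ r. a < c, so a < r.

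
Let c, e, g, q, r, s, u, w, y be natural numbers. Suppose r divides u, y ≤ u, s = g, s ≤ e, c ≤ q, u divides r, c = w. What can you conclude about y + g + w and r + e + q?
y + g + w ≤ r + e + q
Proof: u divides r and r divides u, therefore u = r. y ≤ u, so y ≤ r. s = g and s ≤ e, so g ≤ e. c = w and c ≤ q, thus w ≤ q. g ≤ e, so g + w ≤ e + q. Since y ≤ r, y + g + w ≤ r + e + q.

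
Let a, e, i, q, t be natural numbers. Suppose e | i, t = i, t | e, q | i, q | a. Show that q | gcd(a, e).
t = i and t | e, thus i | e. e | i, so i = e. Since q | i, q | e. Since q | a, q | gcd(a, e).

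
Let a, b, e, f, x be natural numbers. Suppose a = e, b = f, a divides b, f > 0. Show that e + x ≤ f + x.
b = f and a divides b, hence a divides f. Since a = e, e divides f. Since f > 0, e ≤ f. Then e + x ≤ f + x.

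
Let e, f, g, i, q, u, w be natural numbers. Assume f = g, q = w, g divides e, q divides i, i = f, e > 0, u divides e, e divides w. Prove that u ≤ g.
Because i = f and q divides i, q divides f. Since q = w, w divides f. Because f = g, w divides g. e divides w, so e divides g. g divides e, so e = g. From u divides e and e > 0, u ≤ e. From e = g, u ≤ g.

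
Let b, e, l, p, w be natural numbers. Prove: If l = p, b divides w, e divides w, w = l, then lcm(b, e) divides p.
b divides w and e divides w, thus lcm(b, e) divides w. w = l, so lcm(b, e) divides l. Because l = p, lcm(b, e) divides p.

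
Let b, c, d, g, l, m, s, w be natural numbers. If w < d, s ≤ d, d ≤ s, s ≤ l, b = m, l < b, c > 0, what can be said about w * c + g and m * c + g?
w * c + g < m * c + g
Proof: s ≤ d and d ≤ s, therefore s = d. From b = m and l < b, l < m. s ≤ l, so s < m. s = d, so d < m. Since w < d, w < m. Using c > 0, by multiplying by a positive, w * c < m * c. Then w * c + g < m * c + g.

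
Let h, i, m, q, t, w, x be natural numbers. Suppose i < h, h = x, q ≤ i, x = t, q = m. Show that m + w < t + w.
Because q = m and q ≤ i, m ≤ i. h = x and x = t, thus h = t. i < h, so i < t. Since m ≤ i, m < t. Then m + w < t + w.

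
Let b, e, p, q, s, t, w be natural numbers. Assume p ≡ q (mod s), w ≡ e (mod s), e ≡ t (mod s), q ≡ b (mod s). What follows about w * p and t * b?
w * p ≡ t * b (mod s)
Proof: Because w ≡ e (mod s) and e ≡ t (mod s), w ≡ t (mod s). p ≡ q (mod s) and q ≡ b (mod s), thus p ≡ b (mod s). Since w ≡ t (mod s), w * p ≡ t * b (mod s).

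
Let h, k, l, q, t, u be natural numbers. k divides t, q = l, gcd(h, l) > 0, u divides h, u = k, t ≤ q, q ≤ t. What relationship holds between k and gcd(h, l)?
k ≤ gcd(h, l)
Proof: u = k and u divides h, therefore k divides h. t ≤ q and q ≤ t, thus t = q. q = l, so t = l. Since k divides t, k divides l. Since k divides h, k divides gcd(h, l). Since gcd(h, l) > 0, k ≤ gcd(h, l).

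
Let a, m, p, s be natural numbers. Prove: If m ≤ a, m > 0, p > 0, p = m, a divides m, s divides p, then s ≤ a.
Since a divides m and m > 0, a ≤ m. Since m ≤ a, m = a. p = m, so p = a. Because s divides p and p > 0, s ≤ p. Since p = a, s ≤ a.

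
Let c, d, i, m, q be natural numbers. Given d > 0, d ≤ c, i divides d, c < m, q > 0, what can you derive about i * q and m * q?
i * q < m * q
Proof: Since i divides d and d > 0, i ≤ d. d ≤ c and c < m, thus d < m. Since i ≤ d, i < m. Since q > 0, by multiplying by a positive, i * q < m * q.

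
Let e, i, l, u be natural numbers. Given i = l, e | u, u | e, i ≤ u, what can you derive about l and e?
l ≤ e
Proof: u | e and e | u, hence u = e. i = l and i ≤ u, thus l ≤ u. Since u = e, l ≤ e.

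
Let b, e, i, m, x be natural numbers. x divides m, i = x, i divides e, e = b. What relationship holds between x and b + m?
x divides b + m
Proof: From e = b and i divides e, i divides b. i = x, so x divides b. Since x divides m, x divides b + m.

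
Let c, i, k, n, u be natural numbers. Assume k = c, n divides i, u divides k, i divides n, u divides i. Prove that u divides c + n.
k = c and u divides k, so u divides c. i divides n and n divides i, hence i = n. u divides i, so u divides n. Since u divides c, u divides c + n.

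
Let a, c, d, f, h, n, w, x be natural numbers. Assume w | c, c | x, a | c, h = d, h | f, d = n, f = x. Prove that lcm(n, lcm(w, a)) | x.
h = d and d = n, hence h = n. f = x and h | f, hence h | x. Since h = n, n | x. w | c and a | c, therefore lcm(w, a) | c. Since c | x, lcm(w, a) | x. Since n | x, lcm(n, lcm(w, a)) | x.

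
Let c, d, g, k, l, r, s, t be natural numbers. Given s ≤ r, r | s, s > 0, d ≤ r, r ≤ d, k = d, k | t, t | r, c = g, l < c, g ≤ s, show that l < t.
From r | s and s > 0, r ≤ s. s ≤ r, so s = r. d ≤ r and r ≤ d, hence d = r. k = d and k | t, hence d | t. d = r, so r | t. t | r, so r = t. Since s = r, s = t. Because c = g and l < c, l < g. g ≤ s, so l < s. Since s = t, l < t.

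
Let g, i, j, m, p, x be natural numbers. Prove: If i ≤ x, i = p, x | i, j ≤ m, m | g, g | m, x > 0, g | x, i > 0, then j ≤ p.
m | g and g | m, hence m = g. j ≤ m, so j ≤ g. Since x | i and i > 0, x ≤ i. Since i ≤ x, x = i. Since i = p, x = p. g | x and x > 0, so g ≤ x. Since x = p, g ≤ p. j ≤ g, so j ≤ p.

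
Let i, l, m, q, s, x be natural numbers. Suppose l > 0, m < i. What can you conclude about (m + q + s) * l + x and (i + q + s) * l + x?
(m + q + s) * l + x < (i + q + s) * l + x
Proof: m < i, thus m + q < i + q. Then m + q + s < i + q + s. Combining with l > 0, by multiplying by a positive, (m + q + s) * l < (i + q + s) * l. Then (m + q + s) * l + x < (i + q + s) * l + x.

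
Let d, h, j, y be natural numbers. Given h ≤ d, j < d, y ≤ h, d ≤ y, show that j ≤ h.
d ≤ y and y ≤ h, thus d ≤ h. h ≤ d, so d = h. Since j < d, j < h. Then j ≤ h.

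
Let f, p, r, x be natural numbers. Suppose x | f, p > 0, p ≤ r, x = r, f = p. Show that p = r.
f = p and x | f, therefore x | p. Since x = r, r | p. Since p > 0, r ≤ p. p ≤ r, so p = r.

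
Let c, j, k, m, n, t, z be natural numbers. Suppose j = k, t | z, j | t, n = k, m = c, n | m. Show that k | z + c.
j | t and t | z, hence j | z. j = k, so k | z. From n = k and n | m, k | m. m = c, so k | c. Since k | z, k | z + c.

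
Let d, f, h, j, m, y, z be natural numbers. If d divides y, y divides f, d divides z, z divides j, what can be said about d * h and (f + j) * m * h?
d * h divides (f + j) * m * h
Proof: Because d divides y and y divides f, d divides f. Because d divides z and z divides j, d divides j. Since d divides f, d divides f + j. Then d divides (f + j) * m. Then d * h divides (f + j) * m * h.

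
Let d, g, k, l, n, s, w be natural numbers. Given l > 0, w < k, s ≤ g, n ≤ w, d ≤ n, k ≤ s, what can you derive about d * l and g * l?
d * l < g * l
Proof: n ≤ w and w < k, therefore n < k. k ≤ s, so n < s. d ≤ n, so d < s. Because s ≤ g, d < g. Combining with l > 0, by multiplying by a positive, d * l < g * l.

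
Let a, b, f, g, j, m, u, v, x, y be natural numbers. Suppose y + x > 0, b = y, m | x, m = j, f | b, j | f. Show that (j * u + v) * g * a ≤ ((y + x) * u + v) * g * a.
b = y and f | b, thus f | y. j | f, so j | y. m = j and m | x, so j | x. j | y, so j | y + x. Since y + x > 0, j ≤ y + x. Then j * u ≤ (y + x) * u. Then j * u + v ≤ (y + x) * u + v. Then (j * u + v) * g ≤ ((y + x) * u + v) * g. Then (j * u + v) * g * a ≤ ((y + x) * u + v) * g * a.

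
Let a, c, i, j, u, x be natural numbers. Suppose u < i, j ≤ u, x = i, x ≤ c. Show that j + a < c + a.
Because x = i and x ≤ c, i ≤ c. Since u < i, u < c. Because j ≤ u, j < c. Then j + a < c + a.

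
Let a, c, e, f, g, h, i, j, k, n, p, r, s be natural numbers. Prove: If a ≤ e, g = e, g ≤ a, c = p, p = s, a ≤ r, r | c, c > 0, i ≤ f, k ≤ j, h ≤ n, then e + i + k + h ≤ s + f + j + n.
Because g = e and g ≤ a, e ≤ a. a ≤ e, so a = e. Since c = p and p = s, c = s. From r | c and c > 0, r ≤ c. a ≤ r, so a ≤ c. Since c = s, a ≤ s. Since a = e, e ≤ s. i ≤ f and k ≤ j, so i + k ≤ f + j. h ≤ n, so i + k + h ≤ f + j + n. Since e ≤ s, e + i + k + h ≤ s + f + j + n.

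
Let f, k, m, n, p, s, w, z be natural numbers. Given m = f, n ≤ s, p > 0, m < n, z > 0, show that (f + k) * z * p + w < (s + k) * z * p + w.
m < n and n ≤ s, so m < s. Since m = f, f < s. Then f + k < s + k. From z > 0, (f + k) * z < (s + k) * z. Since p > 0, (f + k) * z * p < (s + k) * z * p. Then (f + k) * z * p + w < (s + k) * z * p + w.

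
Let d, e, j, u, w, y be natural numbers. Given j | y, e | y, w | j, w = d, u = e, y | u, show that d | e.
w = d and w | j, hence d | j. u = e and y | u, thus y | e. e | y, so y = e. j | y, so j | e. Since d | j, d | e.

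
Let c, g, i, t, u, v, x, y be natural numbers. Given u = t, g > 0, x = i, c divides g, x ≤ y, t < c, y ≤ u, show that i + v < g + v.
x ≤ y and y ≤ u, hence x ≤ u. x = i, so i ≤ u. Since u = t, i ≤ t. c divides g and g > 0, so c ≤ g. t < c, so t < g. i ≤ t, so i < g. Then i + v < g + v.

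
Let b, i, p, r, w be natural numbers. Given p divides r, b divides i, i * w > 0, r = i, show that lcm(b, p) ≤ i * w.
From r = i and p divides r, p divides i. b divides i, so lcm(b, p) divides i. Then lcm(b, p) divides i * w. i * w > 0, so lcm(b, p) ≤ i * w.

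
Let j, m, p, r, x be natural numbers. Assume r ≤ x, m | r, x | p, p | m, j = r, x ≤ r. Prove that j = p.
Because x ≤ r and r ≤ x, x = r. x | p, so r | p. Since p | m and m | r, p | r. r | p, so r = p. j = r, so j = p.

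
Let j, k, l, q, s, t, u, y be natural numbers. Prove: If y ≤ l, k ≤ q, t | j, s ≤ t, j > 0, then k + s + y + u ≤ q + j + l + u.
From t | j and j > 0, t ≤ j. Since s ≤ t, s ≤ j. From k ≤ q, k + s ≤ q + j. Since y ≤ l, k + s + y ≤ q + j + l. Then k + s + y + u ≤ q + j + l + u.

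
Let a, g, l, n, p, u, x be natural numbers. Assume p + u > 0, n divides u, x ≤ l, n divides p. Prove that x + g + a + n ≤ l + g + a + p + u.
Because x ≤ l, x + g ≤ l + g. Then x + g + a ≤ l + g + a. From n divides p and n divides u, n divides p + u. Since p + u > 0, n ≤ p + u. x + g + a ≤ l + g + a, so x + g + a + n ≤ l + g + a + p + u.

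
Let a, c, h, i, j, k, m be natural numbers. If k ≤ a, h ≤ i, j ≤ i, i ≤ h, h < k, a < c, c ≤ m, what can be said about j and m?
j < m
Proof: i ≤ h and h ≤ i, so i = h. j ≤ i, so j ≤ h. h < k and k ≤ a, thus h < a. Because j ≤ h, j < a. Because a < c and c ≤ m, a < m. Since j < a, j < m.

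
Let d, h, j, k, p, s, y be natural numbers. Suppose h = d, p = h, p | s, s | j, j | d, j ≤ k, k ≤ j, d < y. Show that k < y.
p = h and p | s, therefore h | s. Because h = d, d | s. Since s | j, d | j. Since j | d, d = j. j ≤ k and k ≤ j, thus j = k. d = j, so d = k. Because d < y, k < y.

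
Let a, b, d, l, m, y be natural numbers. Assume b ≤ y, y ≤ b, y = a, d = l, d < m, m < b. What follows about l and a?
l < a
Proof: Since b ≤ y and y ≤ b, b = y. Because y = a, b = a. d = l and d < m, thus l < m. Since m < b, l < b. b = a, so l < a.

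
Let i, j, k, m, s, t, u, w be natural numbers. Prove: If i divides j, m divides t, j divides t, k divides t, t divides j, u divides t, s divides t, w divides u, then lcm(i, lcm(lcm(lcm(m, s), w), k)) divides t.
j divides t and t divides j, thus j = t. Because i divides j, i divides t. m divides t and s divides t, hence lcm(m, s) divides t. From w divides u and u divides t, w divides t. lcm(m, s) divides t, so lcm(lcm(m, s), w) divides t. k divides t, so lcm(lcm(lcm(m, s), w), k) divides t. Because i divides t, lcm(i, lcm(lcm(lcm(m, s), w), k)) divides t.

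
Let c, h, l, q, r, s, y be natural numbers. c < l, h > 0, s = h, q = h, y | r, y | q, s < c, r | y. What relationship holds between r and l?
r < l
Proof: Since y | r and r | y, y = r. q = h and y | q, hence y | h. From y = r, r | h. h > 0, so r ≤ h. s = h and s < c, thus h < c. Since c < l, h < l. r ≤ h, so r < l.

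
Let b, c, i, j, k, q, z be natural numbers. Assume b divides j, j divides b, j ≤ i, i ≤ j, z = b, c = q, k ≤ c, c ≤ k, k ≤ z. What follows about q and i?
q ≤ i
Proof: b divides j and j divides b, thus b = j. j ≤ i and i ≤ j, thus j = i. b = j, so b = i. Since k ≤ c and c ≤ k, k = c. Since k ≤ z, c ≤ z. Since c = q, q ≤ z. Since z = b, q ≤ b. Because b = i, q ≤ i.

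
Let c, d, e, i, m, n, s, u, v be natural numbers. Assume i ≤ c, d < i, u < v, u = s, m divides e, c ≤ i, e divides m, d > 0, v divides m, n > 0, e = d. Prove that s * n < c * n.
u = s and u < v, thus s < v. m divides e and e divides m, so m = e. Since e = d, m = d. Since v divides m, v divides d. Since d > 0, v ≤ d. Since s < v, s < d. Because i ≤ c and c ≤ i, i = c. Because d < i, d < c. s < d, so s < c. Since n > 0, by multiplying by a positive, s * n < c * n.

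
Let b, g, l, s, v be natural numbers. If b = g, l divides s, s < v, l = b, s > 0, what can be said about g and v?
g < v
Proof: Because l = b and b = g, l = g. l divides s and s > 0, hence l ≤ s. Since s < v, l < v. l = g, so g < v.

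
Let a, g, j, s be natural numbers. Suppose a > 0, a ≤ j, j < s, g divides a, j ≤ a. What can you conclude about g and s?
g < s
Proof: g divides a and a > 0, so g ≤ a. j ≤ a and a ≤ j, therefore j = a. j < s, so a < s. g ≤ a, so g < s.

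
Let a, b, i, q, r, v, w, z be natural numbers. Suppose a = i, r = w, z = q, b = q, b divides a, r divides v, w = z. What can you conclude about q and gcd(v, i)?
q divides gcd(v, i)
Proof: Because r = w and w = z, r = z. z = q, so r = q. r divides v, so q divides v. Because b = q and b divides a, q divides a. Since a = i, q divides i. Since q divides v, q divides gcd(v, i).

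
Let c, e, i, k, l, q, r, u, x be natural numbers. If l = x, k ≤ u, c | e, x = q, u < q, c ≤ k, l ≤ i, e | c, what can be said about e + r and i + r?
e + r < i + r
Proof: From c | e and e | c, c = e. c ≤ k and k ≤ u, thus c ≤ u. Since u < q, c < q. l = x and x = q, hence l = q. l ≤ i, so q ≤ i. Since c < q, c < i. Since c = e, e < i. Then e + r < i + r.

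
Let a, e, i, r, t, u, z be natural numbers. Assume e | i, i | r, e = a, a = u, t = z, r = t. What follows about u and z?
u | z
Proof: Since e = a and a = u, e = u. r = t and i | r, so i | t. e | i, so e | t. t = z, so e | z. Since e = u, u | z.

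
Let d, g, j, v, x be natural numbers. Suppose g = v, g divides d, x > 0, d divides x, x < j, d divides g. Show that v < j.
Since d divides g and g divides d, d = g. g = v, so d = v. d divides x and x > 0, thus d ≤ x. Since d = v, v ≤ x. Since x < j, v < j.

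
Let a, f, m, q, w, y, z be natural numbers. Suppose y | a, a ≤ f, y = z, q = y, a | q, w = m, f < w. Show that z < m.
q = y and a | q, therefore a | y. y | a, so a = y. y = z, so a = z. Since w = m and f < w, f < m. Since a ≤ f, a < m. a = z, so z < m.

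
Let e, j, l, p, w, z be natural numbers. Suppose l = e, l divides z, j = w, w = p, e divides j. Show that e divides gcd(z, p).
l = e and l divides z, thus e divides z. Because j = w and w = p, j = p. e divides j, so e divides p. Since e divides z, e divides gcd(z, p).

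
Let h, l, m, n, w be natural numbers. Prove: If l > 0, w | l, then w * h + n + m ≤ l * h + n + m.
Because w | l and l > 0, w ≤ l. Then w * h ≤ l * h. Then w * h + n ≤ l * h + n. Then w * h + n + m ≤ l * h + n + m.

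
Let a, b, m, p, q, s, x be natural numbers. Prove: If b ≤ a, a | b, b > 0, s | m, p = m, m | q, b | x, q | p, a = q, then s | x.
p = m and q | p, so q | m. Since m | q, m = q. s | m, so s | q. a | b and b > 0, so a ≤ b. Since b ≤ a, b = a. Since a = q, b = q. Since b | x, q | x. Since s | q, s | x.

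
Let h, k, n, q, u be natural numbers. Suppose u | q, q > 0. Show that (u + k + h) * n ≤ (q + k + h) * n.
u | q and q > 0, so u ≤ q. Then u + k ≤ q + k. Then u + k + h ≤ q + k + h. Then (u + k + h) * n ≤ (q + k + h) * n.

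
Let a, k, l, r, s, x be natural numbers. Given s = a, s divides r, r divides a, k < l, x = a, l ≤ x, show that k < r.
s = a and s divides r, so a divides r. r divides a, so a = r. From x = a and l ≤ x, l ≤ a. k < l, so k < a. a = r, so k < r.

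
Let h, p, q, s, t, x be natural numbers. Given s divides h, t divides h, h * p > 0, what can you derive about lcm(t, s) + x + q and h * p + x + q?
lcm(t, s) + x + q ≤ h * p + x + q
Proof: t divides h and s divides h, thus lcm(t, s) divides h. Then lcm(t, s) divides h * p. h * p > 0, so lcm(t, s) ≤ h * p. Then lcm(t, s) + x ≤ h * p + x. Then lcm(t, s) + x + q ≤ h * p + x + q.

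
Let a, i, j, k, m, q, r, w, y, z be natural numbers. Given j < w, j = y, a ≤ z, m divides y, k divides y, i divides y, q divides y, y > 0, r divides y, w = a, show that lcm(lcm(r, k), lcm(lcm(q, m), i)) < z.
Because r divides y and k divides y, lcm(r, k) divides y. Since q divides y and m divides y, lcm(q, m) divides y. Since i divides y, lcm(lcm(q, m), i) divides y. Because lcm(r, k) divides y, lcm(lcm(r, k), lcm(lcm(q, m), i)) divides y. Since y > 0, lcm(lcm(r, k), lcm(lcm(q, m), i)) ≤ y. w = a and j < w, thus j < a. j = y, so y < a. lcm(lcm(r, k), lcm(lcm(q, m), i)) ≤ y, so lcm(lcm(r, k), lcm(lcm(q, m), i)) < a. Since a ≤ z, lcm(lcm(r, k), lcm(lcm(q, m), i)) < z.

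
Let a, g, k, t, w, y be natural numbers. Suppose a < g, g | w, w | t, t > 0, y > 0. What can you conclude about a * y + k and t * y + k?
a * y + k < t * y + k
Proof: Since g | w and w | t, g | t. Since t > 0, g ≤ t. Since a < g, a < t. Since y > 0, a * y < t * y. Then a * y + k < t * y + k.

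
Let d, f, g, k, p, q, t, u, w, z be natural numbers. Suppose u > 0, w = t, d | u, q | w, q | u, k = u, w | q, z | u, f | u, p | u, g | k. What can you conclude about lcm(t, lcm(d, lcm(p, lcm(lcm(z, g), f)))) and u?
lcm(t, lcm(d, lcm(p, lcm(lcm(z, g), f)))) ≤ u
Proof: q | w and w | q, so q = w. Since w = t, q = t. q | u, so t | u. k = u and g | k, so g | u. From z | u, lcm(z, g) | u. Since f | u, lcm(lcm(z, g), f) | u. p | u, so lcm(p, lcm(lcm(z, g), f)) | u. Since d | u, lcm(d, lcm(p, lcm(lcm(z, g), f))) | u. t | u, so lcm(t, lcm(d, lcm(p, lcm(lcm(z, g), f)))) | u. u > 0, so lcm(t, lcm(d, lcm(p, lcm(lcm(z, g), f)))) ≤ u.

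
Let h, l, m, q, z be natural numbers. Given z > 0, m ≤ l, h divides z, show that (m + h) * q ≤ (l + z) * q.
h divides z and z > 0, thus h ≤ z. Since m ≤ l, m + h ≤ l + z. By multiplying by a non-negative, (m + h) * q ≤ (l + z) * q.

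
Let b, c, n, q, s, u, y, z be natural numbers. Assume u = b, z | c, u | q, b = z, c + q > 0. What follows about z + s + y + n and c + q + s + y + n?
z + s + y + n ≤ c + q + s + y + n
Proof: u = b and b = z, so u = z. Because u | q, z | q. Since z | c, z | c + q. Since c + q > 0, z ≤ c + q. Then z + s ≤ c + q + s. Then z + s + y ≤ c + q + s + y. Then z + s + y + n ≤ c + q + s + y + n.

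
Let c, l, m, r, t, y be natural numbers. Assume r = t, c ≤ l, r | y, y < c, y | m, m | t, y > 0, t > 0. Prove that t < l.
From y | m and m | t, y | t. t > 0, so y ≤ t. r | y and y > 0, thus r ≤ y. From r = t, t ≤ y. y ≤ t, so y = t. y < c and c ≤ l, therefore y < l. Because y = t, t < l.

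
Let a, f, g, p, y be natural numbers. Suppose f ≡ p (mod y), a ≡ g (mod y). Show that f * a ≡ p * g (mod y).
f ≡ p (mod y) and a ≡ g (mod y). By multiplying congruences, f * a ≡ p * g (mod y).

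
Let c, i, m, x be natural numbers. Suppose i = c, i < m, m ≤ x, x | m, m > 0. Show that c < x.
x | m and m > 0, hence x ≤ m. m ≤ x, so m = x. Since i = c and i < m, c < m. m = x, so c < x.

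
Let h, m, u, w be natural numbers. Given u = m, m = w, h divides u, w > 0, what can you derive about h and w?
h ≤ w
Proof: Because u = m and m = w, u = w. Because h divides u, h divides w. Since w > 0, h ≤ w.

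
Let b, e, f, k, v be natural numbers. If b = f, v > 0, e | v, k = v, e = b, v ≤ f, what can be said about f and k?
f = k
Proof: e = b and b = f, so e = f. e | v, so f | v. v > 0, so f ≤ v. v ≤ f, so v = f. Since k = v, k = f. Then f = k.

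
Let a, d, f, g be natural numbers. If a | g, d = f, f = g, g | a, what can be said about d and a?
d = a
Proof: d = f and f = g, hence d = g. Because g | a and a | g, g = a. d = g, so d = a.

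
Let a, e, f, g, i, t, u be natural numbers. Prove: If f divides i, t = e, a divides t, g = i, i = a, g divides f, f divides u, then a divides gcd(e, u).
Since t = e and a divides t, a divides e. g = i and g divides f, hence i divides f. f divides i, so f = i. Since i = a, f = a. f divides u, so a divides u. Because a divides e, a divides gcd(e, u).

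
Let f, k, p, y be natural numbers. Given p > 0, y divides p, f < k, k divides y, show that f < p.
k divides y and y divides p, therefore k divides p. p > 0, so k ≤ p. Since f < k, f < p.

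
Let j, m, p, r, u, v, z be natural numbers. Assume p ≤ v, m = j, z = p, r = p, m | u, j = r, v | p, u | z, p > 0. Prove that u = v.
Because z = p and u | z, u | p. j = r and r = p, so j = p. From m = j and m | u, j | u. j = p, so p | u. u | p, so u = p. From v | p and p > 0, v ≤ p. p ≤ v, so p = v. u = p, so u = v.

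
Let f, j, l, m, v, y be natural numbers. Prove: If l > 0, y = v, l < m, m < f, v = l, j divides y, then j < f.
From y = v and v = l, y = l. Because j divides y, j divides l. l > 0, so j ≤ l. l < m and m < f, so l < f. j ≤ l, so j < f.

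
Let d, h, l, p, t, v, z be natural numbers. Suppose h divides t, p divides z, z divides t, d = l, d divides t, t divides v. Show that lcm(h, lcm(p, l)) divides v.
p divides z and z divides t, therefore p divides t. Because d = l and d divides t, l divides t. p divides t, so lcm(p, l) divides t. Since h divides t, lcm(h, lcm(p, l)) divides t. t divides v, so lcm(h, lcm(p, l)) divides v.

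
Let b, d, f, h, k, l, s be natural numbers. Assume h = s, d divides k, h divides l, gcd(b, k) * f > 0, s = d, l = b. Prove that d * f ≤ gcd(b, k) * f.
h = s and s = d, thus h = d. l = b and h divides l, so h divides b. h = d, so d divides b. d divides k, so d divides gcd(b, k). Then d * f divides gcd(b, k) * f. Since gcd(b, k) * f > 0, d * f ≤ gcd(b, k) * f.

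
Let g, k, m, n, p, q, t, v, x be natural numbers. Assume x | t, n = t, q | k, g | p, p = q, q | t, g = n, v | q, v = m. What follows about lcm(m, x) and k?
lcm(m, x) | k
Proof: Because v = m and v | q, m | q. Because g = n and g | p, n | p. Since p = q, n | q. Since n = t, t | q. Since q | t, t = q. Since x | t, x | q. m | q, so lcm(m, x) | q. Since q | k, lcm(m, x) | k.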